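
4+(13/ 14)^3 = 13173/ 2744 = 4.80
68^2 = 4624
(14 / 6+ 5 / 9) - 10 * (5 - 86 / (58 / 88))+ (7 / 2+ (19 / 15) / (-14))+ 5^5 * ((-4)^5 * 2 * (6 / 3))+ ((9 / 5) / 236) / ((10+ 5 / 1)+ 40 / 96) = -1276143374937481 / 99708525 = -12798738.87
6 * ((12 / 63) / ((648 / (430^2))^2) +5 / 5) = 93055.87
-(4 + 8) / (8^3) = -3 / 128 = -0.02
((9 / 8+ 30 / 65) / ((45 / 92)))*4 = 506 / 39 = 12.97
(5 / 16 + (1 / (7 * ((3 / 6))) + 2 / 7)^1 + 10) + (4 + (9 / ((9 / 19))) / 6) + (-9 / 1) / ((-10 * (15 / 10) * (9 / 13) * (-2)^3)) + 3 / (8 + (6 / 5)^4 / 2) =18.27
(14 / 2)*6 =42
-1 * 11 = -11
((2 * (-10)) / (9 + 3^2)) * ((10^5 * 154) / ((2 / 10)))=-85555555.56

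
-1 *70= -70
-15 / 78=-5 / 26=-0.19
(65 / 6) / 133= 65 / 798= 0.08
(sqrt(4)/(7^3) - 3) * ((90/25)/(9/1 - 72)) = 2054/12005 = 0.17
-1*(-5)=5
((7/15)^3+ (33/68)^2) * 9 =5261407/1734000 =3.03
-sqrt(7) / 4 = -0.66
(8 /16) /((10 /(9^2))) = 81 /20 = 4.05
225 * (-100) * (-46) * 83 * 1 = 85905000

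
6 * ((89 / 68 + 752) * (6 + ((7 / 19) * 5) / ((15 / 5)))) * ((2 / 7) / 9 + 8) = 1628630575 / 6783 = 240104.76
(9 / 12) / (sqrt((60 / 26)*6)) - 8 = -8 +sqrt(65) / 40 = -7.80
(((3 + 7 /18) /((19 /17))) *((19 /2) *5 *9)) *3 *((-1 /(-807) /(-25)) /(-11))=1037 /59180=0.02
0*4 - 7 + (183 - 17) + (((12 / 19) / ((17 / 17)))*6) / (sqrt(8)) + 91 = 18*sqrt(2) / 19 + 250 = 251.34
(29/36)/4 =29/144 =0.20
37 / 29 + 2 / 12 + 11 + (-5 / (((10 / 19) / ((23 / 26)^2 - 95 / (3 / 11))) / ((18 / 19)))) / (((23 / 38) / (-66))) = -230679196547 / 676338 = -341070.88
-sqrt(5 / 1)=-sqrt(5)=-2.24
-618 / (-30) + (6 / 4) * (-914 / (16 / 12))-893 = -38013 / 20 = -1900.65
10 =10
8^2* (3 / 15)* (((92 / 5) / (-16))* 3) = -1104 / 25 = -44.16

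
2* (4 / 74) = 4 / 37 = 0.11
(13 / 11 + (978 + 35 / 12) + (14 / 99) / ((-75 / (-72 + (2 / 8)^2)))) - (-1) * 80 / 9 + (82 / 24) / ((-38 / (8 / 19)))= 21252235427 / 21443400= 991.09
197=197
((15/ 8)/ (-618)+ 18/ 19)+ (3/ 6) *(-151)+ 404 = 10315561/ 31312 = 329.44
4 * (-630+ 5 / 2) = -2510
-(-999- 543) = 1542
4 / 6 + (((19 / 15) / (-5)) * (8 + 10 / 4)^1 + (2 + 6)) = 901 / 150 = 6.01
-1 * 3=-3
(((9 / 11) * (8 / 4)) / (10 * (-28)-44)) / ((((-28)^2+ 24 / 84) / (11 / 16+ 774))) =-17353 / 3478464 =-0.00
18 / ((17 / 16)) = 288 / 17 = 16.94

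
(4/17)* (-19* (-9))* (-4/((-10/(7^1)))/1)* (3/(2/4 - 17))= -19152/935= -20.48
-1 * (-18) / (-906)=-3 / 151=-0.02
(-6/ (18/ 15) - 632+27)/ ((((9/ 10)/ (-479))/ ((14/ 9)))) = 40906600/ 81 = 505019.75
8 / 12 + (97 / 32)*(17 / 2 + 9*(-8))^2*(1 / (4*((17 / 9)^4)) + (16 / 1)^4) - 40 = 102762851609080579 / 128288256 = 801030856.71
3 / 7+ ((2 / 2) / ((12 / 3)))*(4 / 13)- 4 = -318 / 91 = -3.49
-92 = -92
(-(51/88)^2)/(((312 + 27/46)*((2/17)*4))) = -338997/148467968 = -0.00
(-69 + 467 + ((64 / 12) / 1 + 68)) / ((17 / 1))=1414 / 51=27.73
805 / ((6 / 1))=805 / 6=134.17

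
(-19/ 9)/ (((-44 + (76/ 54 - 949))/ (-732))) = -41724/ 26773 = -1.56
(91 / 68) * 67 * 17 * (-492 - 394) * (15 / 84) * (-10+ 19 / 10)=31254093 / 16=1953380.81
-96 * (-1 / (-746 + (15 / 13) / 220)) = -54912 / 426709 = -0.13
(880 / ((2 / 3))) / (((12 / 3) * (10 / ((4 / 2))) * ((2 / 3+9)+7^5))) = 99 / 25225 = 0.00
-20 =-20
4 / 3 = 1.33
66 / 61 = 1.08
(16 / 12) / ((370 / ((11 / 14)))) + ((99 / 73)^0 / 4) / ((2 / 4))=3907 / 7770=0.50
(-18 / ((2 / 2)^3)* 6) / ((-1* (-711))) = -0.15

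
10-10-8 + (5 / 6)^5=-59083 / 7776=-7.60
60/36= 5/3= 1.67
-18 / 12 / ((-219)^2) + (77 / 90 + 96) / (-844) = -46465553 / 404790840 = -0.11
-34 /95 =-0.36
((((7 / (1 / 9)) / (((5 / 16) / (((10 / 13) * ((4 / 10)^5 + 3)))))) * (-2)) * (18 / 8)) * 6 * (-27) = 13825129248 / 40625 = 340310.87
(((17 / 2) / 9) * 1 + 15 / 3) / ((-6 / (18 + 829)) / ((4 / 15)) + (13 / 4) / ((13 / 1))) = 181258 / 6813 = 26.60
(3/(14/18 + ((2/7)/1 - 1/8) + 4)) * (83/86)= 62748/107027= 0.59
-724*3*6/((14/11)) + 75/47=-3368247/329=-10237.83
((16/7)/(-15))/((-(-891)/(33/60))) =-4/42525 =-0.00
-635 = -635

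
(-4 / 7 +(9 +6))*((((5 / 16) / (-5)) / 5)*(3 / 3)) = -101 / 560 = -0.18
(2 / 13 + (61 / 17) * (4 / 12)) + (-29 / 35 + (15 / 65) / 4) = 53747 / 92820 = 0.58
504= 504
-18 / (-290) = 9 / 145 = 0.06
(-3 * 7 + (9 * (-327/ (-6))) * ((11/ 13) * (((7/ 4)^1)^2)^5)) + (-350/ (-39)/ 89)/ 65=10578281841126713/ 94629789696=111785.96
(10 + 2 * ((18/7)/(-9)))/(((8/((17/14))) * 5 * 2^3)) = 561/15680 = 0.04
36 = 36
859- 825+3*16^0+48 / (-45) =539 / 15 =35.93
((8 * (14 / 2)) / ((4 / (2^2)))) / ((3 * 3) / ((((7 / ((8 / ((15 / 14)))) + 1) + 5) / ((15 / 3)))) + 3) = 2072 / 351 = 5.90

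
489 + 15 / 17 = 8328 / 17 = 489.88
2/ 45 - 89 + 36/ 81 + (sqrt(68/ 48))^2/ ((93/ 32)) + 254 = 77179/ 465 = 165.98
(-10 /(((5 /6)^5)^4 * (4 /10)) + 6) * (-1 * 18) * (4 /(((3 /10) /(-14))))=-3200198.39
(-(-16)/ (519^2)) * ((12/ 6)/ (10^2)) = 8/ 6734025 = 0.00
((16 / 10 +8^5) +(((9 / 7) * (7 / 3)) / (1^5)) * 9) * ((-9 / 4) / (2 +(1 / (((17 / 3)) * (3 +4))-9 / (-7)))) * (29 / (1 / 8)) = -5170708.63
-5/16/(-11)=0.03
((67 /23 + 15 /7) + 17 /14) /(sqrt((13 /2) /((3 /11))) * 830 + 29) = -175653 /15859732294 + 837885 * sqrt(858) /15859732294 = 0.00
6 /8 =3 /4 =0.75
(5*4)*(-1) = -20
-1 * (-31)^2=-961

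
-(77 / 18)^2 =-18.30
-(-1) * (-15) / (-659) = 15 / 659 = 0.02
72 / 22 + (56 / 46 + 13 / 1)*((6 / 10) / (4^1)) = 5.41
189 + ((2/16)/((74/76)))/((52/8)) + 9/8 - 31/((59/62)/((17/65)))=206173211/1135160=181.62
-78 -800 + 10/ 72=-31603/ 36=-877.86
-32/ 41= -0.78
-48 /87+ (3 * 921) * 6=480746 /29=16577.45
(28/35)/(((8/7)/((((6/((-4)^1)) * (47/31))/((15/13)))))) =-4277/3100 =-1.38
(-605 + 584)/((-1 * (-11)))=-1.91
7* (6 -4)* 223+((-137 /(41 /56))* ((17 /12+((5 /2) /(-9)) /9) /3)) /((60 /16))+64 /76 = 8801719798 /2839455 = 3099.79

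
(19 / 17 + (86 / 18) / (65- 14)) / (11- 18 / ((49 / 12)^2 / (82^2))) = -1334956 / 7987608423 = -0.00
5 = 5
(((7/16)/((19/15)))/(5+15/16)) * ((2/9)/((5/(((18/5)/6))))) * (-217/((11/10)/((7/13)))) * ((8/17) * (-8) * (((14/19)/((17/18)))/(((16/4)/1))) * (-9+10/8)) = -1329039936/1417309465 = -0.94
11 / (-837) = -11 / 837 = -0.01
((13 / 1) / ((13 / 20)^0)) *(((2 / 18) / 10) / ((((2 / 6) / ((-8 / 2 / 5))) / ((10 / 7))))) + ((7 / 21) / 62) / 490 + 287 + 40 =1983843 / 6076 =326.50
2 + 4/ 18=20/ 9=2.22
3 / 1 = 3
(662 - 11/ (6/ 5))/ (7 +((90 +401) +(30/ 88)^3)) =1.31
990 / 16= 495 / 8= 61.88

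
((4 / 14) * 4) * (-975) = -7800 / 7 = -1114.29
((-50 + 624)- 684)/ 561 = -10/ 51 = -0.20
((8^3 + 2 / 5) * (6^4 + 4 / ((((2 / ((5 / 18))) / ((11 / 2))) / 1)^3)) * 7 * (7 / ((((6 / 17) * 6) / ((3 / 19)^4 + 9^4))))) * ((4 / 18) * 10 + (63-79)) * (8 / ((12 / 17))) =-119809853642068617565139 / 7600320720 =-15763789194683.96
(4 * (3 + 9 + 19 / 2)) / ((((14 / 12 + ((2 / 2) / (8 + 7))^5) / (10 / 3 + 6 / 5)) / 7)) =2339.20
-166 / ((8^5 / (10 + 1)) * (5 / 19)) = -17347 / 81920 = -0.21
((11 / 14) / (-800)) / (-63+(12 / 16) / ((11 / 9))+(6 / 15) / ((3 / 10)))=363 / 22565200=0.00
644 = 644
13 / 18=0.72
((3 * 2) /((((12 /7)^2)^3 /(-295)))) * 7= -242945185 /497664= -488.17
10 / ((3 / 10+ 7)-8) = -100 / 7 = -14.29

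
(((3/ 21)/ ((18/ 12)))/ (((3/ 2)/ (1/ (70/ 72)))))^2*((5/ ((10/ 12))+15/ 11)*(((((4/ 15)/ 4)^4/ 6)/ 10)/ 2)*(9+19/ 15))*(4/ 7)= 256/ 8441015625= 0.00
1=1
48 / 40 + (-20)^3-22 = -40104 / 5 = -8020.80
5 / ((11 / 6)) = 30 / 11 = 2.73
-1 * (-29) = 29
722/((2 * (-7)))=-361/7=-51.57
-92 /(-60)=23 /15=1.53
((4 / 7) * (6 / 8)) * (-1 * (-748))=2244 / 7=320.57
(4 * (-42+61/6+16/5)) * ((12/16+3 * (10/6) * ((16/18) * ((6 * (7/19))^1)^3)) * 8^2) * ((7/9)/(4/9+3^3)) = -85798101984/8470865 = -10128.61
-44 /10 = -22 /5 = -4.40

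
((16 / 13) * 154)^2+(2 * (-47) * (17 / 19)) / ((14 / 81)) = 796544857 / 22477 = 35438.22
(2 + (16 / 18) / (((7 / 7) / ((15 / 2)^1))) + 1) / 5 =29 / 15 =1.93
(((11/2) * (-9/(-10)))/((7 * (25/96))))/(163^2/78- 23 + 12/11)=2038608/239278375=0.01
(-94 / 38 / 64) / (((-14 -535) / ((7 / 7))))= 47 / 667584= 0.00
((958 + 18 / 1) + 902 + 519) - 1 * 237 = 2160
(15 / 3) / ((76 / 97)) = 485 / 76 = 6.38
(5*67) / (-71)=-335 / 71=-4.72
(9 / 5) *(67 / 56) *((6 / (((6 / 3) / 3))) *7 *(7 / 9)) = 4221 / 40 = 105.52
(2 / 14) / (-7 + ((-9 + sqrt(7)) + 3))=-13 / 1134-sqrt(7) / 1134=-0.01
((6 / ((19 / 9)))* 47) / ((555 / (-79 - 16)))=-846 / 37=-22.86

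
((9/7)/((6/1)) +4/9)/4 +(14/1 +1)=7643/504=15.16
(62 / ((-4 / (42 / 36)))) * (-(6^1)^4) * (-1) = -23436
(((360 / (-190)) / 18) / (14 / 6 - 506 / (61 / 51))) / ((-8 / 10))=-915 / 2925658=-0.00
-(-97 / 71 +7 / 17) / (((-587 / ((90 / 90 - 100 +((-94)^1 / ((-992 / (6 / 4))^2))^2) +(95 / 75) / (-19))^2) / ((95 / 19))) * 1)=-33132253712051949830833014774721 / 415258724754200875461603491840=-79.79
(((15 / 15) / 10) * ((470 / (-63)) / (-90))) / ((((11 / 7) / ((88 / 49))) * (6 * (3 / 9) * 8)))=47 / 79380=0.00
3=3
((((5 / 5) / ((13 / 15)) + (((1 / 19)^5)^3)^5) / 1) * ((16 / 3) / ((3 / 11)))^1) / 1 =2128746751994285171453661053557729789240948236362025680337085394362455912172666270115040495841559648 / 94342185599746729189423614873581206568632933202407956287666284522881568834924982425552931065705383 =22.56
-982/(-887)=1.11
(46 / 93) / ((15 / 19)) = 874 / 1395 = 0.63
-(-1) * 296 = 296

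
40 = 40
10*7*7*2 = 980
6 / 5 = 1.20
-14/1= -14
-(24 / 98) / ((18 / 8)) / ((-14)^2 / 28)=-16 / 1029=-0.02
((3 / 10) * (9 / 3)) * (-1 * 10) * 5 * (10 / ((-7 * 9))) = 50 / 7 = 7.14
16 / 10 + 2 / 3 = 34 / 15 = 2.27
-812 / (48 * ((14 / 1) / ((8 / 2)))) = -29 / 6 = -4.83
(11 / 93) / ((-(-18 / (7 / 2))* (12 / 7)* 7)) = 77 / 40176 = 0.00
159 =159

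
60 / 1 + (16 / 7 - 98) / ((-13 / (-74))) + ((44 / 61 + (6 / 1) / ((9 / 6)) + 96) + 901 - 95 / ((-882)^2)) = 318863748685 / 616893732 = 516.89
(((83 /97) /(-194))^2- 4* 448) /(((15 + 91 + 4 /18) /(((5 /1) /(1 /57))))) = -1627692260453235 /338535970544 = -4808.03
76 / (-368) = -19 / 92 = -0.21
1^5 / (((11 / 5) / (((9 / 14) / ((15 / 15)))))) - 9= -1341 / 154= -8.71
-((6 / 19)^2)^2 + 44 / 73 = 5639516 / 9513433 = 0.59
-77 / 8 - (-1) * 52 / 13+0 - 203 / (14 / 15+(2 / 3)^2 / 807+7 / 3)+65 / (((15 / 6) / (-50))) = -1298264365 / 949192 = -1367.76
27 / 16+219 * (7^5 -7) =58867227 / 16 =3679201.69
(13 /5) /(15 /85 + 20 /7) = 1547 /1805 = 0.86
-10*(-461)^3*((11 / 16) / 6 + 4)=193495057475 / 48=4031147030.73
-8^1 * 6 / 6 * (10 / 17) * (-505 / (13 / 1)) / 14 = 20200 / 1547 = 13.06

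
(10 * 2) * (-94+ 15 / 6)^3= -30642435 / 2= -15321217.50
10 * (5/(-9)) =-50/9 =-5.56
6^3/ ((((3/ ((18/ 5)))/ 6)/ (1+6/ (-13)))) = 54432/ 65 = 837.42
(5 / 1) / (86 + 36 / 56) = 70 / 1213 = 0.06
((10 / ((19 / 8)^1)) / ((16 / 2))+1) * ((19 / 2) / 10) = 29 / 20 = 1.45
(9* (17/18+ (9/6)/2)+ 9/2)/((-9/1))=-79/36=-2.19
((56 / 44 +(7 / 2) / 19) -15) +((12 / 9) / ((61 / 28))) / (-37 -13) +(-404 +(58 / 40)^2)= -6355929337 / 15298800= -415.45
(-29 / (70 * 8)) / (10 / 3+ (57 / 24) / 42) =-87 / 5695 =-0.02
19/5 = 3.80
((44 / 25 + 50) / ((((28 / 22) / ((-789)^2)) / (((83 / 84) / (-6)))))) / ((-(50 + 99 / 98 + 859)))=40858889159 / 8918100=4581.57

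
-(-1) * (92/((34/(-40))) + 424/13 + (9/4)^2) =-249491/3536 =-70.56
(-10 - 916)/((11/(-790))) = 731540/11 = 66503.64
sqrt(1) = 1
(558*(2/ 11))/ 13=1116/ 143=7.80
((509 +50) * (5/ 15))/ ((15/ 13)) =7267/ 45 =161.49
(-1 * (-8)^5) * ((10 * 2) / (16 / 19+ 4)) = 3112960 / 23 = 135346.09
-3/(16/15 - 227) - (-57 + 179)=-413413/3389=-121.99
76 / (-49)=-76 / 49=-1.55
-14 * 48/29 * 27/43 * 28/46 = -254016/28681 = -8.86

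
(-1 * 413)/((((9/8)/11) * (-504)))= 8.01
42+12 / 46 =972 / 23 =42.26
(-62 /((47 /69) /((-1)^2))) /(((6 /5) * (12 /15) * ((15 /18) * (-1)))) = 10695 /94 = 113.78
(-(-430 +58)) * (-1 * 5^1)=-1860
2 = 2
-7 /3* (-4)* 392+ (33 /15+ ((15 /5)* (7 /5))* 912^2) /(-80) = -9601901 /240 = -40007.92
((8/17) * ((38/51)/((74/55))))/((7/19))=158840/224553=0.71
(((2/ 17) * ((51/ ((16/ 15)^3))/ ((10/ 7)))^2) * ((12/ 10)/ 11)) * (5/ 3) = 18.51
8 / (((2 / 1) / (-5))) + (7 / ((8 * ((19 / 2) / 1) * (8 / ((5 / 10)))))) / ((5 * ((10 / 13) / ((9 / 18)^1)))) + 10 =-1215909 / 121600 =-10.00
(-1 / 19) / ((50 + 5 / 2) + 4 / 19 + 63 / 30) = -5 / 5207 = -0.00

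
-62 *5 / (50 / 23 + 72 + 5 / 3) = -21390 / 5233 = -4.09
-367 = -367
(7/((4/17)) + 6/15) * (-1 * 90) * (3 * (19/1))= -309339/2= -154669.50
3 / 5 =0.60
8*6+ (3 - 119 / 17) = 44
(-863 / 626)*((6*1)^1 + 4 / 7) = -19849 / 2191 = -9.06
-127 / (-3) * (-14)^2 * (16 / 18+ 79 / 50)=13827506 / 675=20485.19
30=30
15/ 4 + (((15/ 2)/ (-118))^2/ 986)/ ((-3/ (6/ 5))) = 102967935/ 27458128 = 3.75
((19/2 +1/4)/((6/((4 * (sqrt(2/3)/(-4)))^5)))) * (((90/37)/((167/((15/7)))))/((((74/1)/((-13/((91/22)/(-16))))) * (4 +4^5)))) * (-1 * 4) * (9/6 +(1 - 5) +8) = 314600 * sqrt(6)/2879049439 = 0.00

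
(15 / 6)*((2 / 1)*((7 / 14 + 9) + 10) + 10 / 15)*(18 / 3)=595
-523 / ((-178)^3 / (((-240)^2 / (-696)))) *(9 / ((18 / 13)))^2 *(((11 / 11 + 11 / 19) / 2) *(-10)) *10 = 9943537500 / 388437919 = 25.60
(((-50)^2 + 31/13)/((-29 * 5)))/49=-32531/92365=-0.35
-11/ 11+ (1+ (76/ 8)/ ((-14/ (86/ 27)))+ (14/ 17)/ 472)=-1637579/ 758268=-2.16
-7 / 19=-0.37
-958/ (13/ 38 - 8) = 36404/ 291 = 125.10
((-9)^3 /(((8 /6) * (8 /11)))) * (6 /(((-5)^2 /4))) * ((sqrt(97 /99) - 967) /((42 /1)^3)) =2584791 /274400 - 81 * sqrt(1067) /274400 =9.41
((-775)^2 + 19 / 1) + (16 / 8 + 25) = 600671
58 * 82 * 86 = 409016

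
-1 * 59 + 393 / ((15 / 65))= 1644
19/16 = 1.19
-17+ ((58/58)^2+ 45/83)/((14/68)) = -5525/581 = -9.51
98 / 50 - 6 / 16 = 1.58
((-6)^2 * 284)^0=1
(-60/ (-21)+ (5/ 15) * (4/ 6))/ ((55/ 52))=2.91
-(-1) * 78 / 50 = 39 / 25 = 1.56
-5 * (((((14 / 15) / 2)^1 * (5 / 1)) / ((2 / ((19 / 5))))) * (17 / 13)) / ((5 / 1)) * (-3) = 2261 / 130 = 17.39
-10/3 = -3.33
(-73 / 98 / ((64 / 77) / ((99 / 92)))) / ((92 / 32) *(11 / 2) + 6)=-79497 / 1798048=-0.04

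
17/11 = 1.55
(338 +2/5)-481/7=9439/35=269.69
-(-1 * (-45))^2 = -2025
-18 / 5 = -3.60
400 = 400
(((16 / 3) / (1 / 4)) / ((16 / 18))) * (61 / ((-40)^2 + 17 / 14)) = 20496 / 22417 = 0.91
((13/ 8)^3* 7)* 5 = 76895/ 512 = 150.19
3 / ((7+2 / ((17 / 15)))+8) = 17 / 95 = 0.18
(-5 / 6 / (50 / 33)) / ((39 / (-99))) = 1.40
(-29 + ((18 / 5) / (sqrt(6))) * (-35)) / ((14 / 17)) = -51 * sqrt(6) / 2 - 493 / 14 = -97.68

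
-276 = -276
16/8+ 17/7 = 31/7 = 4.43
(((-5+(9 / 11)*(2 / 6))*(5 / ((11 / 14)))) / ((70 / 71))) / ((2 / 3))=-5538 / 121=-45.77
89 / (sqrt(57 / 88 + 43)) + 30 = 43.47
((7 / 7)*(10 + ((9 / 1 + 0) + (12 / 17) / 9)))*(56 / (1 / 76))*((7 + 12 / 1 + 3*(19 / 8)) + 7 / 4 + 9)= 152702620 / 51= 2994169.02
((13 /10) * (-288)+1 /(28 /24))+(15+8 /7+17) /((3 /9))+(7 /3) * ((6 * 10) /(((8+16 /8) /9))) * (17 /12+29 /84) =-52.11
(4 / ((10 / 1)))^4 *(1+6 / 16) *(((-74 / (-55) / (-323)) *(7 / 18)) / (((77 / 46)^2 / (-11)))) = 0.00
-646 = -646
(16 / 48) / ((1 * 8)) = 0.04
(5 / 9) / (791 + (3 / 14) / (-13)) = 910 / 1295631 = 0.00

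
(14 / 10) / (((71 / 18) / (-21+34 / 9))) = -434 / 71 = -6.11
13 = 13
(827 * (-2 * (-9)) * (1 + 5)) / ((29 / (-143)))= -12772188 / 29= -440420.28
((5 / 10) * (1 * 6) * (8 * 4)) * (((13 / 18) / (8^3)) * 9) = 39 / 32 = 1.22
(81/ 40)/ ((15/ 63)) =1701/ 200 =8.50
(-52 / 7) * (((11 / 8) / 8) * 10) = -715 / 56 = -12.77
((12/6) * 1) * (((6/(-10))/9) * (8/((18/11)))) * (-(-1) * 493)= -43384/135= -321.36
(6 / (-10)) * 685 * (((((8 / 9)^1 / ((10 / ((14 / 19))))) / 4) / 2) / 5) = -959 / 1425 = -0.67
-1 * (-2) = 2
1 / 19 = 0.05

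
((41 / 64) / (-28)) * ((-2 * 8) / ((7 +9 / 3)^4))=41 / 1120000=0.00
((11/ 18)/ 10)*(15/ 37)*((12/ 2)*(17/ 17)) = 11/ 74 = 0.15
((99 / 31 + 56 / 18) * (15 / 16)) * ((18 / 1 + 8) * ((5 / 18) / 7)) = 571675 / 93744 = 6.10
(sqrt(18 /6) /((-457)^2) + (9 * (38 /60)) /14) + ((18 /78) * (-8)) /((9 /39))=-1063 /140 + sqrt(3) /208849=-7.59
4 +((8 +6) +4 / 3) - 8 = 34 / 3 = 11.33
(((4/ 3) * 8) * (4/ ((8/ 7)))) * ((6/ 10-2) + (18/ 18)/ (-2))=-1064/ 15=-70.93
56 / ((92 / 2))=28 / 23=1.22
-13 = -13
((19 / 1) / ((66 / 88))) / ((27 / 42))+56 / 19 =21728 / 513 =42.35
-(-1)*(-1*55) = -55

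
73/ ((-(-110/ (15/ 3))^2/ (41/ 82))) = -73/ 968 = -0.08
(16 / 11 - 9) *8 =-664 / 11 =-60.36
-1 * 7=-7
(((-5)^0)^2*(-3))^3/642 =-9/214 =-0.04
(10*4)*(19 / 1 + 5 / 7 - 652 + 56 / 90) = -1591792 / 63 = -25266.54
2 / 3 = 0.67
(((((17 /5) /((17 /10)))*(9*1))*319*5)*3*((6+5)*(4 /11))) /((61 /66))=372759.34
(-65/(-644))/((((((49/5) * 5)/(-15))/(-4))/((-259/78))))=-925/2254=-0.41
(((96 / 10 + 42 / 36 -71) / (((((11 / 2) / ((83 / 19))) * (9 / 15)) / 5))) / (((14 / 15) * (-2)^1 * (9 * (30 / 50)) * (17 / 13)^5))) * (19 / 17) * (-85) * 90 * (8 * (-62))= 43157343960575000 / 983960901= 43860832.19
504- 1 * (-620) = 1124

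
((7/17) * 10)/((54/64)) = 2240/459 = 4.88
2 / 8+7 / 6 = 17 / 12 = 1.42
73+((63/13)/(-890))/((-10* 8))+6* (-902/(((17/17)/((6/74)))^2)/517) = 4343484795209/59555880800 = 72.93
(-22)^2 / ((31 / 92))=44528 / 31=1436.39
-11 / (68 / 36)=-99 / 17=-5.82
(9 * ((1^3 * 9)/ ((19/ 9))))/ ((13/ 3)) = 2187/ 247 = 8.85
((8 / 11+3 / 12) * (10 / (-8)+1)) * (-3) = 129 / 176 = 0.73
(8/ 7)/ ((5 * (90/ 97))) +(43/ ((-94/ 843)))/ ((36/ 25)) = -267.55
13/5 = 2.60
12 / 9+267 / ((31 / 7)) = 5731 / 93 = 61.62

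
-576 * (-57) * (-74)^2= 179788032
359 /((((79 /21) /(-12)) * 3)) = -381.72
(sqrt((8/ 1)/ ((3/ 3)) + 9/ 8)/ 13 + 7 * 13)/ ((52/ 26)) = sqrt(146)/ 104 + 91/ 2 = 45.62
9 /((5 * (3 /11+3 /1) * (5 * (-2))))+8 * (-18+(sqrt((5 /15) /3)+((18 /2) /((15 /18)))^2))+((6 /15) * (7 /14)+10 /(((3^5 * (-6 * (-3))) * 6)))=1039173233 /1312200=791.93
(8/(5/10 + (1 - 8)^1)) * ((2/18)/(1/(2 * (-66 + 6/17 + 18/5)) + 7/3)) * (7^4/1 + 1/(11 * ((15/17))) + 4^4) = -8221289344/52610415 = -156.27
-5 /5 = -1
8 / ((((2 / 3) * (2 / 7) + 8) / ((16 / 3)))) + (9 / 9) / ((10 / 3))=2369 / 430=5.51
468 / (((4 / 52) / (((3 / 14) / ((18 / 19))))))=9633 / 7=1376.14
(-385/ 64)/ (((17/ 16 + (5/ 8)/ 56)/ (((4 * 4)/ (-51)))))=1.76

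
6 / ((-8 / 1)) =-3 / 4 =-0.75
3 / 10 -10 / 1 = -97 / 10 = -9.70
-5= -5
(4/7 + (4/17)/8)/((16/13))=1859/3808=0.49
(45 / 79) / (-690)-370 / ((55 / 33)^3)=-7260807 / 90850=-79.92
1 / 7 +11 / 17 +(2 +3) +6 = 1403 / 119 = 11.79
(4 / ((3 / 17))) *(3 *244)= 16592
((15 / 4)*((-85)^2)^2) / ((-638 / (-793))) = 620926434375 / 2552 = 243309731.34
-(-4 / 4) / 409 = 1 / 409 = 0.00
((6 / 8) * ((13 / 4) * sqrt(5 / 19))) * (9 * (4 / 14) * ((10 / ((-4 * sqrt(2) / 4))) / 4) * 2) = -1755 * sqrt(190) / 2128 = -11.37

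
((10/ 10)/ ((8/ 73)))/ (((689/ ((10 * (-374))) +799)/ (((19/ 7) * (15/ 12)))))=6484225/ 167303976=0.04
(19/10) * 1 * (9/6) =57/20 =2.85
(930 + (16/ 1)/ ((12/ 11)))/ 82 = 1417/ 123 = 11.52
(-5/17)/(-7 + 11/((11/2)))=1/17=0.06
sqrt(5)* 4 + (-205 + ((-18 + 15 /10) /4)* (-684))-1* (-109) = 4* sqrt(5) + 5451 /2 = 2734.44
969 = 969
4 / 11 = 0.36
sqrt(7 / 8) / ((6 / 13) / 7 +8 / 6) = 273 * sqrt(14) / 1528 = 0.67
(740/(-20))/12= -37/12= -3.08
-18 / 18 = -1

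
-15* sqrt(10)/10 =-3* sqrt(10)/2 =-4.74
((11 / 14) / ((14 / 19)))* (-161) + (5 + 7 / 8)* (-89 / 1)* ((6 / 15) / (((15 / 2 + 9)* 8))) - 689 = -15934621 / 18480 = -862.26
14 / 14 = 1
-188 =-188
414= 414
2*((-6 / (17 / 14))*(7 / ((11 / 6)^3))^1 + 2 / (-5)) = -1360588 / 113135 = -12.03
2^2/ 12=1/ 3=0.33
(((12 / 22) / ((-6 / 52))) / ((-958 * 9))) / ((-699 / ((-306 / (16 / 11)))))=221 / 1339284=0.00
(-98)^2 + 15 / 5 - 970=8637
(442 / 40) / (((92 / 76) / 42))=88179 / 230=383.39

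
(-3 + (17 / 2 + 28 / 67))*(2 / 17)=793 / 1139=0.70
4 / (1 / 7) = 28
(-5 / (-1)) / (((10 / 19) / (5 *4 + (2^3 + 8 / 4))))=285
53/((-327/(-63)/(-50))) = -55650/109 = -510.55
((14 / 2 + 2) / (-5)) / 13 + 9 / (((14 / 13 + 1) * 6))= 683 / 1170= 0.58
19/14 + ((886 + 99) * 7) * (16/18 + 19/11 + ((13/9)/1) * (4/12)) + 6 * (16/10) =444265799/20790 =21369.21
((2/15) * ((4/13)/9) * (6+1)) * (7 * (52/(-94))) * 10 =-1568/1269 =-1.24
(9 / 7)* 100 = 900 / 7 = 128.57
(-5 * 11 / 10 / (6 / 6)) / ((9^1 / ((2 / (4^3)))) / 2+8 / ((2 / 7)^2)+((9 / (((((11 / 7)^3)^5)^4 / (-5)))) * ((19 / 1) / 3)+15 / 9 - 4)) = -0.02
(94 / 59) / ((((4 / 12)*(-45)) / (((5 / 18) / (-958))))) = 47 / 1526094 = 0.00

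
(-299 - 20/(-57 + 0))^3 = -4932967991167/185193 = -26636903.07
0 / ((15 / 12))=0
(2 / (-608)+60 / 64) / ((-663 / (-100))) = 1775 / 12597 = 0.14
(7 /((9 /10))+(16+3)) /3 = 241 /27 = 8.93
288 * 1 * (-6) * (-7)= 12096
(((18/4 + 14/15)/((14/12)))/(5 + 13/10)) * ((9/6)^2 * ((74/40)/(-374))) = -6031/733040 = -0.01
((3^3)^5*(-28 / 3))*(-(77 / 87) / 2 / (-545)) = -1718680194 / 15805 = -108742.82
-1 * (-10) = 10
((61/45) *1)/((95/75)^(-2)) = 22021/10125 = 2.17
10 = 10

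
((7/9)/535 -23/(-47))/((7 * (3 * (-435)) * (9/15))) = -111074/1240377705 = -0.00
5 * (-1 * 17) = -85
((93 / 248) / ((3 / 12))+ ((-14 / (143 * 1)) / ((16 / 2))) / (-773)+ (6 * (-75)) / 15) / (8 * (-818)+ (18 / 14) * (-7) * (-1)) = 12601439 / 2889489460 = 0.00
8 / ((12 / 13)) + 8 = 50 / 3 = 16.67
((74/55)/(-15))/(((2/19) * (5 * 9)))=-703/37125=-0.02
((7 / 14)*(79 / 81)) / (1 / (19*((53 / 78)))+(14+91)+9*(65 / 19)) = 79553 / 22164516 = 0.00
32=32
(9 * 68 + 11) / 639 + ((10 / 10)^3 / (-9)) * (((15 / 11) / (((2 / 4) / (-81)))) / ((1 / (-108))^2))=2012396773 / 7029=286299.16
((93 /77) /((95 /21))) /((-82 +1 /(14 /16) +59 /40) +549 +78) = 1736 /3560733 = 0.00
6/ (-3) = -2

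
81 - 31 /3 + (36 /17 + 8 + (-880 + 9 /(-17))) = -40787 /51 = -799.75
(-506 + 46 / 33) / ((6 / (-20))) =166520 / 99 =1682.02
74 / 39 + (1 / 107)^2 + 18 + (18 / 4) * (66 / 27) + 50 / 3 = 21237934 / 446511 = 47.56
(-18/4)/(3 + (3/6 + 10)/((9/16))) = -27/130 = -0.21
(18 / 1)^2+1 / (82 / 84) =13326 / 41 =325.02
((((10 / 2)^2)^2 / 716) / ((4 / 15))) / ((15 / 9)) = 5625 / 2864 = 1.96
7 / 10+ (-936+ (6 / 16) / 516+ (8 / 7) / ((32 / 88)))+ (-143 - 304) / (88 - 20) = -938.73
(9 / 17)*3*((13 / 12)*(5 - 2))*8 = 702 / 17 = 41.29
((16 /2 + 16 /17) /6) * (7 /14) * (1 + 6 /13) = 722 /663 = 1.09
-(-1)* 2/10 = 1/5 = 0.20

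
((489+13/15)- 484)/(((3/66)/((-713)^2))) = 984202384/15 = 65613492.27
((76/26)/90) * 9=19/65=0.29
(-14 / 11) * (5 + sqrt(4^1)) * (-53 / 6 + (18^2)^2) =-30860347 / 33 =-935162.03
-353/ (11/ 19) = -6707/ 11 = -609.73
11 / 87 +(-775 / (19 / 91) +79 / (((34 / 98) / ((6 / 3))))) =-91505396 / 28101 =-3256.30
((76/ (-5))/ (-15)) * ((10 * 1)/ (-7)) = -152/ 105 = -1.45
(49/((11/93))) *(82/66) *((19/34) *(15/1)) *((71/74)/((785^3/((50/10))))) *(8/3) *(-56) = -9409609552/1472668431685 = -0.01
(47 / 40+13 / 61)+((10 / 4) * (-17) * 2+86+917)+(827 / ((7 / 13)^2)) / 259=28810830857 / 30966040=930.40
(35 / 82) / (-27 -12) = -35 / 3198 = -0.01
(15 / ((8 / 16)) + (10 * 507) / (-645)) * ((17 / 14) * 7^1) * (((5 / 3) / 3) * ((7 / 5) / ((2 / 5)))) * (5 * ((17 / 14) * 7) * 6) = 12036850 / 129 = 93308.91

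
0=0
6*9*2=108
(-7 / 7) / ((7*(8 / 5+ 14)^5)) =-3125 / 20210220576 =-0.00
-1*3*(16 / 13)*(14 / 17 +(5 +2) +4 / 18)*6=-39392 / 221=-178.24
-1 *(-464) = 464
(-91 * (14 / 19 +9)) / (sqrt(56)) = -2405 * sqrt(14) / 76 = -118.40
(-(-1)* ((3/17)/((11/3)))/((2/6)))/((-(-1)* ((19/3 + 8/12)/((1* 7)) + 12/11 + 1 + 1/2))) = 54/1343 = 0.04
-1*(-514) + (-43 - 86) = 385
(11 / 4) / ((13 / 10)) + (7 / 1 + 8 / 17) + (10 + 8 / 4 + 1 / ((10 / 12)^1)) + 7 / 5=53451 / 2210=24.19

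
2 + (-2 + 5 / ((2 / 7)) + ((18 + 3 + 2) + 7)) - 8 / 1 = 79 / 2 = 39.50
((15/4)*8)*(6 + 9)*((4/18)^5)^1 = 1600/6561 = 0.24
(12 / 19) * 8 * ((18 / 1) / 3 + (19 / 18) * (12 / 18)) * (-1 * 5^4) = -21169.59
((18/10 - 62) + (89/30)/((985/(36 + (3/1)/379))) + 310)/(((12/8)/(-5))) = -932945731/1119945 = -833.03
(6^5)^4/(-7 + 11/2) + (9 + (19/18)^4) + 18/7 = -1791108145885561771385/734832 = -2437438960041971.19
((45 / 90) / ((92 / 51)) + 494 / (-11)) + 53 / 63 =-5583833 / 127512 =-43.79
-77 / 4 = -19.25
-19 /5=-3.80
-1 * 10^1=-10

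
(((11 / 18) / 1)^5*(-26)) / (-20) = 2093663 / 18895680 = 0.11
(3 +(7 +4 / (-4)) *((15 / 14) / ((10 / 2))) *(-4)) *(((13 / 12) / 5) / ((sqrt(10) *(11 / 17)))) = -221 *sqrt(10) / 3080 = -0.23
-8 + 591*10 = 5902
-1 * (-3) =3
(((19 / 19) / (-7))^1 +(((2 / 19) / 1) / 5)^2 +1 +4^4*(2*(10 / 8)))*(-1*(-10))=80972356 / 12635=6408.58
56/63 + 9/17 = 217/153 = 1.42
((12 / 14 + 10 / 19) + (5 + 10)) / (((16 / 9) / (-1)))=-9.22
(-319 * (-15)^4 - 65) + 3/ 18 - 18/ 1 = -96896747/ 6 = -16149457.83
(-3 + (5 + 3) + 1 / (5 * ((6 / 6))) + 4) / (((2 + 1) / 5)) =46 / 3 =15.33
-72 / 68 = -18 / 17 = -1.06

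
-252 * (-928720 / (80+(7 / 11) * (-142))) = -22582560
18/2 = 9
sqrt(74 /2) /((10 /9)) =9 * sqrt(37) /10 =5.47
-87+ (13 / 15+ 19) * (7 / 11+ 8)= 2791 / 33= 84.58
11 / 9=1.22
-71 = -71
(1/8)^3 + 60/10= 3073/512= 6.00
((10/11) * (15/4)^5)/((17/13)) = 49359375/95744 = 515.53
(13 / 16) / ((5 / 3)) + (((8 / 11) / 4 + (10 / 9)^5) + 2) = 226706101 / 51963120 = 4.36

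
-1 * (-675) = 675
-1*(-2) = 2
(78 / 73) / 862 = 39 / 31463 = 0.00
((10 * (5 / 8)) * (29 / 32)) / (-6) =-725 / 768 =-0.94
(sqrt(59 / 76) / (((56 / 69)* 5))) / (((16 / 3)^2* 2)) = 0.00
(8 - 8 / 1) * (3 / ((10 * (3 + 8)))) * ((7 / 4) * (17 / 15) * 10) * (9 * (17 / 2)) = 0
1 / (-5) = -1 / 5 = -0.20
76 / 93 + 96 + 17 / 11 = 100625 / 1023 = 98.36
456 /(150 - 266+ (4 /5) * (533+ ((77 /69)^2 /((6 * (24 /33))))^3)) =1360576946025750528 /926202596174406367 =1.47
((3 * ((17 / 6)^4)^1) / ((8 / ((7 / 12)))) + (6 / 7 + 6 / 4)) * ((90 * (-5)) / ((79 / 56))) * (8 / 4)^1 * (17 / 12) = -2030147225 / 136512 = -14871.57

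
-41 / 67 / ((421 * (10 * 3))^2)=-41 / 10687632300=-0.00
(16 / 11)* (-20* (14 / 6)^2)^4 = 14757890560000 / 72171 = 204485050.23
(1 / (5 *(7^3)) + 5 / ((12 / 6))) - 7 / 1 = -4.50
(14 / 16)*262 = 917 / 4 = 229.25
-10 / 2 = -5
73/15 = 4.87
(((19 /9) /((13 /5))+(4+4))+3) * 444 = 204536 /39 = 5244.51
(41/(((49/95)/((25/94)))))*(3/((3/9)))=876375/4606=190.27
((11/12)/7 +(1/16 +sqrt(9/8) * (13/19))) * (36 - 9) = 24.82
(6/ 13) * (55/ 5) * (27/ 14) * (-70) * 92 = -819720/ 13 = -63055.38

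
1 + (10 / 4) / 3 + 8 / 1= 59 / 6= 9.83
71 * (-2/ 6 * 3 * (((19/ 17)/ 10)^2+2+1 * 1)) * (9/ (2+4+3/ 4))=-6181331/ 21675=-285.18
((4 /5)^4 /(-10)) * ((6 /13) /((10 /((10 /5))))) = -768 /203125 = -0.00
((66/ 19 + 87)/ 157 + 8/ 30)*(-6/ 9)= -75434/ 134235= -0.56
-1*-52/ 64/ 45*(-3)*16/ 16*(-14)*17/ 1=1547/ 120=12.89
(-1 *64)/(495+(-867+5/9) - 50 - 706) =576/10147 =0.06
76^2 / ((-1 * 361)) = -16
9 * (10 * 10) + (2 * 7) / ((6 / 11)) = 2777 / 3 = 925.67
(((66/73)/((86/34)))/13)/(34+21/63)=3366/4203121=0.00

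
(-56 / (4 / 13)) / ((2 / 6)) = -546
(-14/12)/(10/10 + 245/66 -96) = 77/6025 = 0.01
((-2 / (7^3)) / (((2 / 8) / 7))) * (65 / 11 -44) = 3352 / 539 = 6.22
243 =243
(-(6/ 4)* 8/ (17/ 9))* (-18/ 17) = 1944/ 289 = 6.73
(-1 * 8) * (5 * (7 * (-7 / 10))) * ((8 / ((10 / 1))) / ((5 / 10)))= 1568 / 5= 313.60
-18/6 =-3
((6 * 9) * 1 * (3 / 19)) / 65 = 162 / 1235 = 0.13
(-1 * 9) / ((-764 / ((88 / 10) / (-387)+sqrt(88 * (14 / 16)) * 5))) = -11 / 41065+45 * sqrt(77) / 764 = 0.52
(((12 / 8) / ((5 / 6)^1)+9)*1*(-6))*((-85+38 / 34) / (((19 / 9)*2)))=2079108 / 1615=1287.37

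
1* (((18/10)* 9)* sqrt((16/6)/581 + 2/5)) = 27* sqrt(30729090)/14525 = 10.30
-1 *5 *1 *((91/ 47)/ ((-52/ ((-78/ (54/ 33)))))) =-5005/ 564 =-8.87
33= 33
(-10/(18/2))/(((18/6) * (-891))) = 0.00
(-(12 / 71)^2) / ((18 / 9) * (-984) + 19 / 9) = 1296 / 89190413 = 0.00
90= 90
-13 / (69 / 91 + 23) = -1183 / 2162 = -0.55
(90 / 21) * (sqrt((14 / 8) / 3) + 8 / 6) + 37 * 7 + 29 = 5 * sqrt(21) / 7 + 2056 / 7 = 296.99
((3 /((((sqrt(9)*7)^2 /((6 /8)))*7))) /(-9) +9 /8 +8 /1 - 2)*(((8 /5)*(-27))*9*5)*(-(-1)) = -4750839 /343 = -13850.84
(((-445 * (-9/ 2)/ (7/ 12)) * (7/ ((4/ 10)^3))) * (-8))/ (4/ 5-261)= 15018750/ 1301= 11544.00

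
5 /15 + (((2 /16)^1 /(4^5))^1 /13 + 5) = 1703939 /319488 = 5.33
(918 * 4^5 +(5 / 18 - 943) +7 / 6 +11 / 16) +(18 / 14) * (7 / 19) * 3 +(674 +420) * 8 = 2593302697 / 2736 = 947844.55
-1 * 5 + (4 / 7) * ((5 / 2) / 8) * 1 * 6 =-55 / 14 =-3.93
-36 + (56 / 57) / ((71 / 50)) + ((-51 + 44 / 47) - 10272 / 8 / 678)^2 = 304135369558891 / 114152599887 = 2664.29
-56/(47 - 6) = -56/41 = -1.37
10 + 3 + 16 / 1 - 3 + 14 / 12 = 163 / 6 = 27.17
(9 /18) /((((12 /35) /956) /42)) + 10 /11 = 644115 /11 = 58555.91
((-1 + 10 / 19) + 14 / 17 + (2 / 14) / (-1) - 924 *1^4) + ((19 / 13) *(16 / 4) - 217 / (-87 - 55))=-3824953823 / 4173806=-916.42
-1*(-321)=321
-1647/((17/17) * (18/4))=-366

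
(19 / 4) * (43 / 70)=817 / 280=2.92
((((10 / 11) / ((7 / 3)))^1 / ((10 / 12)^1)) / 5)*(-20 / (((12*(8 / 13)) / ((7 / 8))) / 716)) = -6981 / 44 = -158.66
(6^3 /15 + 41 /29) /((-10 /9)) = -14.23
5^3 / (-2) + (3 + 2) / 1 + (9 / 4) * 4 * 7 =11 / 2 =5.50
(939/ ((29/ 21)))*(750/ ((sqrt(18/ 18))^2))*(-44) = -650727000/ 29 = -22438862.07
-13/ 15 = -0.87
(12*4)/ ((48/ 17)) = 17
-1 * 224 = -224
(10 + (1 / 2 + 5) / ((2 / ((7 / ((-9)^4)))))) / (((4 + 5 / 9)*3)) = 262517 / 358668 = 0.73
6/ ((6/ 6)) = 6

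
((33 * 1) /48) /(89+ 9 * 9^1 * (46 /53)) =583 /135088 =0.00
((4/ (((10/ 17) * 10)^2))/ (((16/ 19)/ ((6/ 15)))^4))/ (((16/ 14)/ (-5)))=-263639383/ 10240000000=-0.03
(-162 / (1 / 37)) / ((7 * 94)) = -2997 / 329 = -9.11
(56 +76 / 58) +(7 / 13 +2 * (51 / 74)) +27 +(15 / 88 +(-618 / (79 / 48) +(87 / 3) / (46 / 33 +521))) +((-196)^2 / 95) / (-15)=-316.00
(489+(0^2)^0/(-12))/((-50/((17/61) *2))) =-99739/18300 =-5.45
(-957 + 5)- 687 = -1639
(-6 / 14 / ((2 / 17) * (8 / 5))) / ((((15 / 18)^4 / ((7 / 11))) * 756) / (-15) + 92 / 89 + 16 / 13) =531063 / 8380708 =0.06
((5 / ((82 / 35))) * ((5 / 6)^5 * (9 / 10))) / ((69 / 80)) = 546875 / 611064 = 0.89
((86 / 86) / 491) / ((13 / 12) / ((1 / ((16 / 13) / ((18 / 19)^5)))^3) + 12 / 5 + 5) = 16701888635517926880 / 97954309026633465349837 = 0.00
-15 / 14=-1.07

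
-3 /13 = -0.23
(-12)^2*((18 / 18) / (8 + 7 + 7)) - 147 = -1545 / 11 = -140.45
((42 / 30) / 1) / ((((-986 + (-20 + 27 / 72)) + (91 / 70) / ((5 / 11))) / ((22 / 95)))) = -1232 / 3810507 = -0.00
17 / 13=1.31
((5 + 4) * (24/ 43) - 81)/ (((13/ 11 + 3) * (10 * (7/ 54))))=-970299/ 69230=-14.02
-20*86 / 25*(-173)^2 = -10295576 / 5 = -2059115.20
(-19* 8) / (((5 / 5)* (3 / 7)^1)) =-1064 / 3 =-354.67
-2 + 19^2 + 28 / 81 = 29107 / 81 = 359.35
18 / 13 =1.38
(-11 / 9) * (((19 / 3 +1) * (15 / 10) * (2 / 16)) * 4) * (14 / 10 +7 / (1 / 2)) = -9317 / 90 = -103.52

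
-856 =-856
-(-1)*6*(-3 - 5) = -48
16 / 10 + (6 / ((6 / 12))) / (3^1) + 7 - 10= 13 / 5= 2.60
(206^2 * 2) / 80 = 10609 / 10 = 1060.90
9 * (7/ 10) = 63/ 10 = 6.30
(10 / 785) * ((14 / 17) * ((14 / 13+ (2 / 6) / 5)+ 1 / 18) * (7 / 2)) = 68747 / 1561365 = 0.04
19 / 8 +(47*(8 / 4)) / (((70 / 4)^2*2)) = 24779 / 9800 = 2.53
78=78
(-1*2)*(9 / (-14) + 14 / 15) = -0.58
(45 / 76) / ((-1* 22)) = -45 / 1672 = -0.03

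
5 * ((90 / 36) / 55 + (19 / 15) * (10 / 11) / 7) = 1.05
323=323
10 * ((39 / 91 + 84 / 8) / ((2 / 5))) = 3825 / 14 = 273.21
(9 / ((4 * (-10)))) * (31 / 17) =-279 / 680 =-0.41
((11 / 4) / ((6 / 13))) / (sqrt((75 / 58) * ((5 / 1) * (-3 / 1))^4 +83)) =143 * sqrt(99818) / 1941288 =0.02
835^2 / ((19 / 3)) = 2091675 / 19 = 110088.16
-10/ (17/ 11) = -110/ 17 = -6.47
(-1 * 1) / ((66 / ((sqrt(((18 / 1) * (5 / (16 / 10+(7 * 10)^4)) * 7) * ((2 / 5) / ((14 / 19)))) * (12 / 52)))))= -3 * sqrt(1425593845) / 8583575572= -0.00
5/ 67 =0.07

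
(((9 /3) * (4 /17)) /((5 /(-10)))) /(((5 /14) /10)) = -672 /17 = -39.53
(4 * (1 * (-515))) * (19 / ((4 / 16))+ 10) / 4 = -44290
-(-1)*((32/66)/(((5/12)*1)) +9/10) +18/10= 85/22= 3.86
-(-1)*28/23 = 1.22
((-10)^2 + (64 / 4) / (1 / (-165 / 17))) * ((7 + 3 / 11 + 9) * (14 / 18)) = -1177820 / 1683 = -699.83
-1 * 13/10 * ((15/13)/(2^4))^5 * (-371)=56345625/59896758272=0.00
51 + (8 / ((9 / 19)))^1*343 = 5843.89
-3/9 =-1/3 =-0.33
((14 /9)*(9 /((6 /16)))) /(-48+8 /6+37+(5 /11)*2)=-4.26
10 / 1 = 10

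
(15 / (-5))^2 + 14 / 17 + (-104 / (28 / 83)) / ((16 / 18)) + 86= -119475 / 476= -251.00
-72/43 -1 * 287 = -12413/43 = -288.67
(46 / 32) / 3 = 23 / 48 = 0.48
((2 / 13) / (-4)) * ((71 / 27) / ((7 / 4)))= -142 / 2457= -0.06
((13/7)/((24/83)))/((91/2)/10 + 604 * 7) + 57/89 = 203134649/316425438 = 0.64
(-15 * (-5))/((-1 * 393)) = -25/131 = -0.19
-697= -697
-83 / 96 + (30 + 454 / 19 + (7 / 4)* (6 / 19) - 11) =77671 / 1824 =42.58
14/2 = 7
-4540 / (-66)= 2270 / 33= 68.79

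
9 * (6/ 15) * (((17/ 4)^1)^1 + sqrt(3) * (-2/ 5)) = 153/ 10 - 36 * sqrt(3)/ 25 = 12.81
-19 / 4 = -4.75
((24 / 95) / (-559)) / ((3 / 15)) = -24 / 10621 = -0.00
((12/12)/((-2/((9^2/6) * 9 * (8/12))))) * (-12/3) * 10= 1620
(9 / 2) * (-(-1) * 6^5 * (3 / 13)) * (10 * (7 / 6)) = 1224720 / 13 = 94209.23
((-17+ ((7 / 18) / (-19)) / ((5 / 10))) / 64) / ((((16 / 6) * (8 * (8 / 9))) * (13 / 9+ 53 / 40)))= -196695 / 38795264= -0.01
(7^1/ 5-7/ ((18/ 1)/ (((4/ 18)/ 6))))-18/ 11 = -6703/ 26730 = -0.25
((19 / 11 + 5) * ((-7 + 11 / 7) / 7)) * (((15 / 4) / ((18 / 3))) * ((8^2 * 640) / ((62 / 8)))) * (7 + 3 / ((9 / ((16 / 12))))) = -19292569600 / 150381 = -128291.27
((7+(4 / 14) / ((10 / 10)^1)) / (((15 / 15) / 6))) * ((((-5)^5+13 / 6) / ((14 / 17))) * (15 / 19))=-243674685 / 1862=-130867.18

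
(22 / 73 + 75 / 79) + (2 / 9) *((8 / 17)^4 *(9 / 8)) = 608342381 / 481665607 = 1.26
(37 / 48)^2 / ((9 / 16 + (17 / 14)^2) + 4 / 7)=67081 / 294480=0.23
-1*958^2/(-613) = 917764/613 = 1497.17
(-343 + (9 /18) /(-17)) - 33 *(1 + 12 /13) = -179669 /442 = -406.49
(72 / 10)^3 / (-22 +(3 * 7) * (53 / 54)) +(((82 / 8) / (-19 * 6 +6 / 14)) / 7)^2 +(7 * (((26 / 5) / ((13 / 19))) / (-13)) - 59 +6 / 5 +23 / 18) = -5412141321359 / 16432650000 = -329.35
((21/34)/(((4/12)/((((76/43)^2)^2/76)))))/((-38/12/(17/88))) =-0.01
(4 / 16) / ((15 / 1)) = 1 / 60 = 0.02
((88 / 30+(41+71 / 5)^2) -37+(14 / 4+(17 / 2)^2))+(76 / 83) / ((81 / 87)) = 692403299 / 224100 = 3089.71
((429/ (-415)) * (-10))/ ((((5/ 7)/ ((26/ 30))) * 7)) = 3718/ 2075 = 1.79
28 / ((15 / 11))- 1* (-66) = 1298 / 15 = 86.53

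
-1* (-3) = 3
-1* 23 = -23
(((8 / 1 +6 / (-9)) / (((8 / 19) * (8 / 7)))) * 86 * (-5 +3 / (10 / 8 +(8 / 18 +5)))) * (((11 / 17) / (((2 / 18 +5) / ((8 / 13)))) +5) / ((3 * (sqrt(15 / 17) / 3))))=-1781247386303 * sqrt(255) / 882002160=-32249.63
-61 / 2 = -30.50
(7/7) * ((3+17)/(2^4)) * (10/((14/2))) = 25/14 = 1.79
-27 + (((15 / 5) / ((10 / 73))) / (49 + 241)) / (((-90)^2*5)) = -1057049927 / 39150000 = -27.00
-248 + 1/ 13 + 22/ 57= -183425/ 741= -247.54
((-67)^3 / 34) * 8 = -1203052 / 17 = -70767.76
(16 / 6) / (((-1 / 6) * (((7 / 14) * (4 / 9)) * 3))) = -24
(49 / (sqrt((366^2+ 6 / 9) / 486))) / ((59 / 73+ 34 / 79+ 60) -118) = -1089963 *sqrt(200935) / 9396380815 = -0.05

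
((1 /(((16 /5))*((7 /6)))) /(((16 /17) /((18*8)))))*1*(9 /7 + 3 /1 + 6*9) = 117045 /49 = 2388.67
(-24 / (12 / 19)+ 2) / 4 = -9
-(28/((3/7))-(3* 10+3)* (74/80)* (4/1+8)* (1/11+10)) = 108929/30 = 3630.97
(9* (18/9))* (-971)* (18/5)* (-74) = 23280696/5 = 4656139.20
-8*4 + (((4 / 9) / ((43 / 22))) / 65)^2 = -20248761056 / 632774025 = -32.00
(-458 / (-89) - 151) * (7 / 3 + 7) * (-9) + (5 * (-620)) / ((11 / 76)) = -8973956 / 979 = -9166.45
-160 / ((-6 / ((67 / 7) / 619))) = 5360 / 12999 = 0.41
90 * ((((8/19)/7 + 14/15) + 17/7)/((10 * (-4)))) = -20481/2660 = -7.70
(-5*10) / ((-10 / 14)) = 70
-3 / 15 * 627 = -125.40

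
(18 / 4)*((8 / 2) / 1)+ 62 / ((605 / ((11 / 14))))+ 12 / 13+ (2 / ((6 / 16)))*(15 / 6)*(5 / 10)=385439 / 15015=25.67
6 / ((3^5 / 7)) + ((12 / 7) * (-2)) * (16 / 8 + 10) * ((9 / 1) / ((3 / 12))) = -839710 / 567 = -1480.97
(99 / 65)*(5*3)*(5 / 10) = 297 / 26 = 11.42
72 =72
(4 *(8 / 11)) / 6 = 16 / 33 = 0.48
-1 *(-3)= 3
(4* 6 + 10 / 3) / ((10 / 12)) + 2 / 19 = 3126 / 95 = 32.91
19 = 19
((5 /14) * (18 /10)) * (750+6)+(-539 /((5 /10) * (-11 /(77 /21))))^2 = 1166458 /9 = 129606.44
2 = 2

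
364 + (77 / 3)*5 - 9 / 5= 7358 / 15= 490.53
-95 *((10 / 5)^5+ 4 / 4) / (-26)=3135 / 26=120.58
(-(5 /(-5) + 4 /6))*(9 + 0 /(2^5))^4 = 2187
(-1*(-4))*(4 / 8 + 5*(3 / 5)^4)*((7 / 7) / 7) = 82 / 125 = 0.66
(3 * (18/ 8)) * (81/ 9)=243/ 4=60.75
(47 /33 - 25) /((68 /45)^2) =-262575 /25432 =-10.32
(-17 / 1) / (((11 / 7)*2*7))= -17 / 22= -0.77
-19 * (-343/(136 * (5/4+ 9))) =6517/1394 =4.68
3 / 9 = 0.33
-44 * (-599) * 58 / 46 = 764324 / 23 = 33231.48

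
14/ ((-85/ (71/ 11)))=-994/ 935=-1.06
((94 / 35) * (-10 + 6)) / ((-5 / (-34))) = -12784 / 175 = -73.05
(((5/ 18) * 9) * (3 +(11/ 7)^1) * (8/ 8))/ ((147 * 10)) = 8/ 1029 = 0.01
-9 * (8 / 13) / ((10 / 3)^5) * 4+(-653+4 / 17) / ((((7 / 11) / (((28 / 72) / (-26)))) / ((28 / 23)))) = 295835508 / 15884375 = 18.62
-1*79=-79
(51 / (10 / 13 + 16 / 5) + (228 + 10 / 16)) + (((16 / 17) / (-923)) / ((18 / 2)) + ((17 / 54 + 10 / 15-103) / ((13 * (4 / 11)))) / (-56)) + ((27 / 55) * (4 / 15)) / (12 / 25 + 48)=313288280559635 / 1295319415104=241.86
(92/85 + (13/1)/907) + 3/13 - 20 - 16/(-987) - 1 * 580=-592194404726/989205945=-598.66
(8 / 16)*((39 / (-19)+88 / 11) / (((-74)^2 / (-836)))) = -0.45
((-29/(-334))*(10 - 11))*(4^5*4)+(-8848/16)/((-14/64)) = 2172.36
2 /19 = 0.11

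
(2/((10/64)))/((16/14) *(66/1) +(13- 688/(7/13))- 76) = -448/44285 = -0.01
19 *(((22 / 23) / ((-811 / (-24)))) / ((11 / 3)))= 2736 / 18653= 0.15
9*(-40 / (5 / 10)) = -720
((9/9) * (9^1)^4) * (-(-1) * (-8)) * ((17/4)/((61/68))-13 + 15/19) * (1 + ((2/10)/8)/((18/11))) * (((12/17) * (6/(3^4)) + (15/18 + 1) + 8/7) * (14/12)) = 65229516027/46360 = 1407021.48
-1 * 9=-9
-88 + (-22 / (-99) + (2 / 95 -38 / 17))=-1308034 / 14535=-89.99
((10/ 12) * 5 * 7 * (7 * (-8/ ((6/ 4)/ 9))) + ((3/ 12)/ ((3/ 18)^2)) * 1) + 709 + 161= -8921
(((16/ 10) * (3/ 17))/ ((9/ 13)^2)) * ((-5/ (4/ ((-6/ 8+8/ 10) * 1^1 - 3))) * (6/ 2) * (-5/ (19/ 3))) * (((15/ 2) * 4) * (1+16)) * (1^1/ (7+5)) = -49855/ 228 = -218.66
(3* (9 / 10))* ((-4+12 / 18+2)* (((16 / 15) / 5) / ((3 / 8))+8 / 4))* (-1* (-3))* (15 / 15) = -3468 / 125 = -27.74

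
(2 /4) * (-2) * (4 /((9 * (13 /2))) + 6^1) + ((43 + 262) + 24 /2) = 36379 /117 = 310.93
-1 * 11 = -11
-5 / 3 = -1.67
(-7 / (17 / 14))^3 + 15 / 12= -3740203 / 19652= -190.32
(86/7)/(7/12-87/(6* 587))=605784/27545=21.99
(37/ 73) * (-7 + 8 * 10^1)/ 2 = 37/ 2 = 18.50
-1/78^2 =-1/6084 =-0.00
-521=-521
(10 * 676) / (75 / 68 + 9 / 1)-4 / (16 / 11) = 666.36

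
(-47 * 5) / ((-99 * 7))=235 / 693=0.34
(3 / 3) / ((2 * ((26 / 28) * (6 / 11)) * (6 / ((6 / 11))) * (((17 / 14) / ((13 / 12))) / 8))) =98 / 153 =0.64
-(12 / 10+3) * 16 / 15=-112 / 25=-4.48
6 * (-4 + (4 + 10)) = 60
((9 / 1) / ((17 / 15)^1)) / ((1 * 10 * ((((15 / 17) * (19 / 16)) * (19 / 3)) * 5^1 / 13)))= 2808 / 9025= 0.31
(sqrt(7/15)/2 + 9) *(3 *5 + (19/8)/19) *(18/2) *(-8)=-9801 -363 *sqrt(105)/10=-10172.96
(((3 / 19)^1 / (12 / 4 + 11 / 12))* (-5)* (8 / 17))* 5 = -7200 / 15181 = -0.47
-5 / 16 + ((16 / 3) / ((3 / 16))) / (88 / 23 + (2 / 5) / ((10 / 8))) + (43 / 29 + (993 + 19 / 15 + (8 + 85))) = 3407601887 / 3111120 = 1095.30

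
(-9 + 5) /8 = -1 /2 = -0.50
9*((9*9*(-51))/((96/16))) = -12393/2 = -6196.50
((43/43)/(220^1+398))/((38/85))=85/23484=0.00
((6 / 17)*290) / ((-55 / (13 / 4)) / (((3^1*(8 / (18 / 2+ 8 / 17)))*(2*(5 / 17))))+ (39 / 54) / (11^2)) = -19706544 / 2184619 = -9.02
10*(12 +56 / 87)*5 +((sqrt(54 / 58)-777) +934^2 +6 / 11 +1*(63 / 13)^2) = 3*sqrt(87) / 29 +141069217958 / 161733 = 872236.18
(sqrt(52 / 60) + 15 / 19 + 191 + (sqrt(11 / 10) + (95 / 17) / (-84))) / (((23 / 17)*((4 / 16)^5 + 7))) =17408*sqrt(195) / 2473305 + 8704*sqrt(110) / 824435 + 1331667712 / 65789913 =20.45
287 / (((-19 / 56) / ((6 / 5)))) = -96432 / 95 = -1015.07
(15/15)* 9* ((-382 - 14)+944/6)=-2148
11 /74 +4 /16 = 59 /148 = 0.40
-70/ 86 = -35/ 43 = -0.81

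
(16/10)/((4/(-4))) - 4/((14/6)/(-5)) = 244/35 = 6.97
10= 10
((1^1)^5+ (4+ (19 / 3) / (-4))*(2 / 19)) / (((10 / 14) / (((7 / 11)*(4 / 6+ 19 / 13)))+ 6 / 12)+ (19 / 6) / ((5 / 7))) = 2907905 / 12659054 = 0.23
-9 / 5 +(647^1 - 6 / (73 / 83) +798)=524278 / 365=1436.38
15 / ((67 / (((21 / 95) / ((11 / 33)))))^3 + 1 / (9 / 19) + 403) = 3750705 / 257967973943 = 0.00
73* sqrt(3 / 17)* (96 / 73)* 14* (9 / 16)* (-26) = -19656* sqrt(51) / 17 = -8257.17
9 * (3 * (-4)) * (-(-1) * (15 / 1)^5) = -82012500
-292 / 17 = -17.18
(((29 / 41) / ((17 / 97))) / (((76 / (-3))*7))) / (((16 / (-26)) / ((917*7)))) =100601319 / 423776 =237.39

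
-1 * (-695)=695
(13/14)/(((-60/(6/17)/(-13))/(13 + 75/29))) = 19097/17255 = 1.11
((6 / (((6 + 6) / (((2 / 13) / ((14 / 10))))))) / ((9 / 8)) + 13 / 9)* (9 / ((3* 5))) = 1223 / 1365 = 0.90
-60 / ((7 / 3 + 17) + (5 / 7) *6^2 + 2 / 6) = -1260 / 953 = -1.32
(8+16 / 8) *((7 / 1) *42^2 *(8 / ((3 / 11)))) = 3622080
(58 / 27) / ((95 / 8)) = 464 / 2565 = 0.18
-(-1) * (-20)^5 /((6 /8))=-12800000 /3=-4266666.67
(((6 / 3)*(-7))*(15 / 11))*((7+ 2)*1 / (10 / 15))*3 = -8505 / 11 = -773.18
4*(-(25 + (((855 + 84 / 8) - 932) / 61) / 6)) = -18167 / 183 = -99.27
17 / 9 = 1.89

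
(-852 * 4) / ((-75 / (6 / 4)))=1704 / 25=68.16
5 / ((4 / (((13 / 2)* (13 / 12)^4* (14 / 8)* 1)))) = 12995255 / 663552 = 19.58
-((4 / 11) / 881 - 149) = 1443955 / 9691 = 149.00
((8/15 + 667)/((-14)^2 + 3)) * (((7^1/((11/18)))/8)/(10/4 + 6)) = 12369/21890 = 0.57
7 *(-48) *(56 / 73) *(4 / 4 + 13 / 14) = -36288 / 73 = -497.10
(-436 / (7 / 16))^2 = 48664576 / 49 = 993154.61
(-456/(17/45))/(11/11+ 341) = -60/17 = -3.53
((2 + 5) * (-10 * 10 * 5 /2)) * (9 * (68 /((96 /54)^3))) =-97594875 /512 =-190614.99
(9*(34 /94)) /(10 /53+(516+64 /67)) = 60367 /9589974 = 0.01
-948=-948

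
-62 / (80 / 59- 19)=3658 / 1041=3.51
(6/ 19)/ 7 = 0.05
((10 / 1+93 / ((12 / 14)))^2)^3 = 177210755074809 / 64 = 2768918048043.89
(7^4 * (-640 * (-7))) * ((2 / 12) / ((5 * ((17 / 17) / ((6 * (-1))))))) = -2151296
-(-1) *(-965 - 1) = -966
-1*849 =-849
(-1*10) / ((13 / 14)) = -140 / 13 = -10.77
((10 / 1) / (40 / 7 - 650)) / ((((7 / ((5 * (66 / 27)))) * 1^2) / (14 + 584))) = -5980 / 369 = -16.21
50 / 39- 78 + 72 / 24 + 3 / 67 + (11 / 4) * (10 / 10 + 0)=-741289 / 10452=-70.92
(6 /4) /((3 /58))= 29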